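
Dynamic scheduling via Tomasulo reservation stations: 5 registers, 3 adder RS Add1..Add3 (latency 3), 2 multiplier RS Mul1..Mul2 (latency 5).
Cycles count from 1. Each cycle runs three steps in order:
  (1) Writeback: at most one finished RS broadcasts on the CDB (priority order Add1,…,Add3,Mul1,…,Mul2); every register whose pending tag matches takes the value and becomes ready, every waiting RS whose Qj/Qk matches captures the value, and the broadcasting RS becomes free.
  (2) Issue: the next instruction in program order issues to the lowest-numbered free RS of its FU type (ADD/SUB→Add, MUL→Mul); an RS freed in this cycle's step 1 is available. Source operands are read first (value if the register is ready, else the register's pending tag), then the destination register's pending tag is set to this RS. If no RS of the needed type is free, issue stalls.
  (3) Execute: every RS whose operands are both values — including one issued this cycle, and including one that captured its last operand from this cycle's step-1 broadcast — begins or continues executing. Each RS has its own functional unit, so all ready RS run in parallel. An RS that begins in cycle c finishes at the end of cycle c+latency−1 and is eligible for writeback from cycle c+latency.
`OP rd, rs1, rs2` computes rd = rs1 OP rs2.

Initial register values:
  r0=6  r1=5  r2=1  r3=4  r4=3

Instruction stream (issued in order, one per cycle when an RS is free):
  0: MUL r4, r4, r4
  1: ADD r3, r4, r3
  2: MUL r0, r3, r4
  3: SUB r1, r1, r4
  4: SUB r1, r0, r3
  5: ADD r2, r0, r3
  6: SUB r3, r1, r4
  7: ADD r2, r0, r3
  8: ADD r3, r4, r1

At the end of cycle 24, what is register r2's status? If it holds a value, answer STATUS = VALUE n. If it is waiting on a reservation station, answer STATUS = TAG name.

c1: issue MUL r4<-Mul1 | r0:6,r1:5,r2:1,r3:4,r4:Mul1
c2: issue ADD r3<-Add1 | r0:6,r1:5,r2:1,r3:Add1,r4:Mul1
c3: issue MUL r0<-Mul2 | r0:Mul2,r1:5,r2:1,r3:Add1,r4:Mul1
c4: issue SUB r1<-Add2 | r0:Mul2,r1:Add2,r2:1,r3:Add1,r4:Mul1
c5: issue SUB r1<-Add3 | r0:Mul2,r1:Add3,r2:1,r3:Add1,r4:Mul1
c6: CDB Mul1=9; stall | r0:Mul2,r1:Add3,r2:1,r3:Add1,r4:9
c7: stall | r0:Mul2,r1:Add3,r2:1,r3:Add1,r4:9
c8: stall | r0:Mul2,r1:Add3,r2:1,r3:Add1,r4:9
c9: CDB Add1=13; issue ADD r2<-Add1 | r0:Mul2,r1:Add3,r2:Add1,r3:13,r4:9
c10: CDB Add2=-4; issue SUB r3<-Add2 | r0:Mul2,r1:Add3,r2:Add1,r3:Add2,r4:9
c11: stall | r0:Mul2,r1:Add3,r2:Add1,r3:Add2,r4:9
c12: stall | r0:Mul2,r1:Add3,r2:Add1,r3:Add2,r4:9
c13: stall | r0:Mul2,r1:Add3,r2:Add1,r3:Add2,r4:9
c14: CDB Mul2=117; stall | r0:117,r1:Add3,r2:Add1,r3:Add2,r4:9
c15: stall | r0:117,r1:Add3,r2:Add1,r3:Add2,r4:9
c16: stall | r0:117,r1:Add3,r2:Add1,r3:Add2,r4:9
c17: CDB Add1=130; issue ADD r2<-Add1 | r0:117,r1:Add3,r2:Add1,r3:Add2,r4:9
c18: CDB Add3=104; issue ADD r3<-Add3 | r0:117,r1:104,r2:Add1,r3:Add3,r4:9
c19: - | r0:117,r1:104,r2:Add1,r3:Add3,r4:9
c20: - | r0:117,r1:104,r2:Add1,r3:Add3,r4:9
c21: CDB Add2=95 | r0:117,r1:104,r2:Add1,r3:Add3,r4:9
c22: CDB Add3=113 | r0:117,r1:104,r2:Add1,r3:113,r4:9
c23: - | r0:117,r1:104,r2:Add1,r3:113,r4:9
c24: CDB Add1=212 | r0:117,r1:104,r2:212,r3:113,r4:9

STATUS = VALUE 212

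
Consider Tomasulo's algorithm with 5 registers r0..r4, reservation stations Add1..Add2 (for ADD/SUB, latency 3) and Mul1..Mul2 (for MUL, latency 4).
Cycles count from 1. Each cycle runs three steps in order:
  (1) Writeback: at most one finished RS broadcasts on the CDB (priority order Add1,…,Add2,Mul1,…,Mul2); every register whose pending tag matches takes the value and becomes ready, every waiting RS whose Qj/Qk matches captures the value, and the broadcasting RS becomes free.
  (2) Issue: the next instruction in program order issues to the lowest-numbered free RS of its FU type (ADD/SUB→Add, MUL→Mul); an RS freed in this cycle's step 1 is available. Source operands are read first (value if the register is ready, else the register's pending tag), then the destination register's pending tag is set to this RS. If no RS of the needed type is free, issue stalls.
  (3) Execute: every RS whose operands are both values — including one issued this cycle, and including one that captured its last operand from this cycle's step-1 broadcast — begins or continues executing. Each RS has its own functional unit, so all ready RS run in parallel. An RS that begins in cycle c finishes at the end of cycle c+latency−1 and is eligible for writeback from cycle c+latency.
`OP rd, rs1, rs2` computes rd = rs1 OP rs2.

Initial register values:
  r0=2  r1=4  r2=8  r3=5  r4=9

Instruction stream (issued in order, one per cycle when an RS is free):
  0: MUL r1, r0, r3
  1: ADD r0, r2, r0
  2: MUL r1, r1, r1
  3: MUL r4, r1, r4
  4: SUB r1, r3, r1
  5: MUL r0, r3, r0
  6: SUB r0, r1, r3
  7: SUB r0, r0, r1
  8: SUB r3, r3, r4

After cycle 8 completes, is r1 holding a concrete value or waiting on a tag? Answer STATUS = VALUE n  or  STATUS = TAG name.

  c1: issue MUL r1<-Mul1  regs: r0:2,r1:Mul1,r2:8,r3:5,r4:9
  c2: issue ADD r0<-Add1  regs: r0:Add1,r1:Mul1,r2:8,r3:5,r4:9
  c3: issue MUL r1<-Mul2  regs: r0:Add1,r1:Mul2,r2:8,r3:5,r4:9
  c4: stall  regs: r0:Add1,r1:Mul2,r2:8,r3:5,r4:9
  c5: CDB Add1=10; stall  regs: r0:10,r1:Mul2,r2:8,r3:5,r4:9
  c6: CDB Mul1=10; issue MUL r4<-Mul1  regs: r0:10,r1:Mul2,r2:8,r3:5,r4:Mul1
  c7: issue SUB r1<-Add1  regs: r0:10,r1:Add1,r2:8,r3:5,r4:Mul1
  c8: stall  regs: r0:10,r1:Add1,r2:8,r3:5,r4:Mul1

STATUS = TAG Add1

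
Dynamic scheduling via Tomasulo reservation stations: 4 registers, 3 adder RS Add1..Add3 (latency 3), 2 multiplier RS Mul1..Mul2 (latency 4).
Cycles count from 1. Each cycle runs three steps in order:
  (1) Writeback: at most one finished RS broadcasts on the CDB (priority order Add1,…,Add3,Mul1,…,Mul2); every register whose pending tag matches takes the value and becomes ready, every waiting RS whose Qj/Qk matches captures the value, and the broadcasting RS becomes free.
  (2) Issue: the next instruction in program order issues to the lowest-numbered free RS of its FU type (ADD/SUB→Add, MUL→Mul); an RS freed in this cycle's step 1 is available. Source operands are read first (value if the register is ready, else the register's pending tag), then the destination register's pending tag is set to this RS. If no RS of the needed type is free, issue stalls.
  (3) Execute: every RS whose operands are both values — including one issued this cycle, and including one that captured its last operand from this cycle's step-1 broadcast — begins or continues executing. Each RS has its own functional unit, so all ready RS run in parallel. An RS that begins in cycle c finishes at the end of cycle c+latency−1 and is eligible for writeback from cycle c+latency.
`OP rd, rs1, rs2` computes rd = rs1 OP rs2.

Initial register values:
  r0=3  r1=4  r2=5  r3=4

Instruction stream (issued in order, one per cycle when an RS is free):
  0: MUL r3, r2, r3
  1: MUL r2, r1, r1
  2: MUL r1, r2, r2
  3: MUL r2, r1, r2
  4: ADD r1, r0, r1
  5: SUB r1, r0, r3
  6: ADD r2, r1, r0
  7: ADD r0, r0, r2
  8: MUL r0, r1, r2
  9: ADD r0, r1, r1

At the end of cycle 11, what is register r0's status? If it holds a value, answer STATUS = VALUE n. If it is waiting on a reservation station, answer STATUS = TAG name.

STATUS = TAG Add2

cycle 1: issue MUL r3<-Mul1 // r0:3,r1:4,r2:5,r3:Mul1
cycle 2: issue MUL r2<-Mul2 // r0:3,r1:4,r2:Mul2,r3:Mul1
cycle 3: stall // r0:3,r1:4,r2:Mul2,r3:Mul1
cycle 4: stall // r0:3,r1:4,r2:Mul2,r3:Mul1
cycle 5: CDB Mul1=20; issue MUL r1<-Mul1 // r0:3,r1:Mul1,r2:Mul2,r3:20
cycle 6: CDB Mul2=16; issue MUL r2<-Mul2 // r0:3,r1:Mul1,r2:Mul2,r3:20
cycle 7: issue ADD r1<-Add1 // r0:3,r1:Add1,r2:Mul2,r3:20
cycle 8: issue SUB r1<-Add2 // r0:3,r1:Add2,r2:Mul2,r3:20
cycle 9: issue ADD r2<-Add3 // r0:3,r1:Add2,r2:Add3,r3:20
cycle 10: CDB Mul1=256; stall // r0:3,r1:Add2,r2:Add3,r3:20
cycle 11: CDB Add2=-17; issue ADD r0<-Add2 // r0:Add2,r1:-17,r2:Add3,r3:20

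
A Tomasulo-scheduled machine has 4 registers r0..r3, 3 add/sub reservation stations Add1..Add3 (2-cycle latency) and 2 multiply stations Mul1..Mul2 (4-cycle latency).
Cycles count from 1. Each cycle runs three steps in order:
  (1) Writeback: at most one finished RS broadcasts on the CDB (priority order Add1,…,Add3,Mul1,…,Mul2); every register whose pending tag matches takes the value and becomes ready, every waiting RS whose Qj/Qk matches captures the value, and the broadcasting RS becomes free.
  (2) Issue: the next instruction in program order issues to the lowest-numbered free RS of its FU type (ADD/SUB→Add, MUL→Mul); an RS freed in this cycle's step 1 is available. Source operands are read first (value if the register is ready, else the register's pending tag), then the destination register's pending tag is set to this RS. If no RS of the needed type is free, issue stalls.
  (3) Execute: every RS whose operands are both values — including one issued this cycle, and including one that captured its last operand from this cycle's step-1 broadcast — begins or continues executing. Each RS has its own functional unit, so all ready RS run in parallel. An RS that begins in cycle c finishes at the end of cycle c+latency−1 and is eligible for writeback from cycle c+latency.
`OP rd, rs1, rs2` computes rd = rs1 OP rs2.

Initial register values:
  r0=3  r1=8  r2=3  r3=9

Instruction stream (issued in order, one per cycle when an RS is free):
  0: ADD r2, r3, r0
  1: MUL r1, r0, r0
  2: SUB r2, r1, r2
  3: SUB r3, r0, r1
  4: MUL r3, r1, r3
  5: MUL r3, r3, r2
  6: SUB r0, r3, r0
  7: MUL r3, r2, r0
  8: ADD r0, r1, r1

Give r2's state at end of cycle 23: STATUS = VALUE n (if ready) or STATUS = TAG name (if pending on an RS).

  c1: issue ADD r2<-Add1  regs: r0:3,r1:8,r2:Add1,r3:9
  c2: issue MUL r1<-Mul1  regs: r0:3,r1:Mul1,r2:Add1,r3:9
  c3: CDB Add1=12; issue SUB r2<-Add1  regs: r0:3,r1:Mul1,r2:Add1,r3:9
  c4: issue SUB r3<-Add2  regs: r0:3,r1:Mul1,r2:Add1,r3:Add2
  c5: issue MUL r3<-Mul2  regs: r0:3,r1:Mul1,r2:Add1,r3:Mul2
  c6: CDB Mul1=9; issue MUL r3<-Mul1  regs: r0:3,r1:9,r2:Add1,r3:Mul1
  c7: issue SUB r0<-Add3  regs: r0:Add3,r1:9,r2:Add1,r3:Mul1
  c8: CDB Add1=-3; stall  regs: r0:Add3,r1:9,r2:-3,r3:Mul1
  c9: CDB Add2=-6; stall  regs: r0:Add3,r1:9,r2:-3,r3:Mul1
  c10: stall  regs: r0:Add3,r1:9,r2:-3,r3:Mul1
  c11: stall  regs: r0:Add3,r1:9,r2:-3,r3:Mul1
  c12: stall  regs: r0:Add3,r1:9,r2:-3,r3:Mul1
  c13: CDB Mul2=-54; issue MUL r3<-Mul2  regs: r0:Add3,r1:9,r2:-3,r3:Mul2
  c14: issue ADD r0<-Add1  regs: r0:Add1,r1:9,r2:-3,r3:Mul2
  c15: -  regs: r0:Add1,r1:9,r2:-3,r3:Mul2
  c16: CDB Add1=18  regs: r0:18,r1:9,r2:-3,r3:Mul2
  c17: CDB Mul1=162  regs: r0:18,r1:9,r2:-3,r3:Mul2
  c18: -  regs: r0:18,r1:9,r2:-3,r3:Mul2
  c19: CDB Add3=159  regs: r0:18,r1:9,r2:-3,r3:Mul2
  c20: -  regs: r0:18,r1:9,r2:-3,r3:Mul2
  c21: -  regs: r0:18,r1:9,r2:-3,r3:Mul2
  c22: -  regs: r0:18,r1:9,r2:-3,r3:Mul2
  c23: CDB Mul2=-477  regs: r0:18,r1:9,r2:-3,r3:-477

STATUS = VALUE -3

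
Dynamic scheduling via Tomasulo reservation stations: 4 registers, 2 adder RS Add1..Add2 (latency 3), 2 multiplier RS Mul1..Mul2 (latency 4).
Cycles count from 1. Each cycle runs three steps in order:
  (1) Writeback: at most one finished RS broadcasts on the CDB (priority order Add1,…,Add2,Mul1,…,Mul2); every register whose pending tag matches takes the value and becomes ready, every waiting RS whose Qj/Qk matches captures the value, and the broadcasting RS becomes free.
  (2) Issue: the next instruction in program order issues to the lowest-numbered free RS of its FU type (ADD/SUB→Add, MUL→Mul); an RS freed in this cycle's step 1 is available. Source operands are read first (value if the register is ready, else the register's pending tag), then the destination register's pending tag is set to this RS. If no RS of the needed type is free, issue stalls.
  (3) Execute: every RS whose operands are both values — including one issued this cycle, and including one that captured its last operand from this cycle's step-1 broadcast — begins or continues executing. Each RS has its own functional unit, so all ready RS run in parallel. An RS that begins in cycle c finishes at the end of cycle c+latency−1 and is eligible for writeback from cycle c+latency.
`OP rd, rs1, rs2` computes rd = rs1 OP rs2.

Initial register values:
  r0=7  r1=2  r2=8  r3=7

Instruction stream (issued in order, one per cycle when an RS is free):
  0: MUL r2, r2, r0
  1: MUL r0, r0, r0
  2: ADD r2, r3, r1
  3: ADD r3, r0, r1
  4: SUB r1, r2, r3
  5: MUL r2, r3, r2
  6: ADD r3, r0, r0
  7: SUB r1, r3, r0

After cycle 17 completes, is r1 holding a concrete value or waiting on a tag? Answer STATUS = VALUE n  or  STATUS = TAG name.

STATUS = VALUE 49

cycle 1: issue MUL r2<-Mul1 // r0:7,r1:2,r2:Mul1,r3:7
cycle 2: issue MUL r0<-Mul2 // r0:Mul2,r1:2,r2:Mul1,r3:7
cycle 3: issue ADD r2<-Add1 // r0:Mul2,r1:2,r2:Add1,r3:7
cycle 4: issue ADD r3<-Add2 // r0:Mul2,r1:2,r2:Add1,r3:Add2
cycle 5: CDB Mul1=56; stall // r0:Mul2,r1:2,r2:Add1,r3:Add2
cycle 6: CDB Add1=9; issue SUB r1<-Add1 // r0:Mul2,r1:Add1,r2:9,r3:Add2
cycle 7: CDB Mul2=49; issue MUL r2<-Mul1 // r0:49,r1:Add1,r2:Mul1,r3:Add2
cycle 8: stall // r0:49,r1:Add1,r2:Mul1,r3:Add2
cycle 9: stall // r0:49,r1:Add1,r2:Mul1,r3:Add2
cycle 10: CDB Add2=51; issue ADD r3<-Add2 // r0:49,r1:Add1,r2:Mul1,r3:Add2
cycle 11: stall // r0:49,r1:Add1,r2:Mul1,r3:Add2
cycle 12: stall // r0:49,r1:Add1,r2:Mul1,r3:Add2
cycle 13: CDB Add1=-42; issue SUB r1<-Add1 // r0:49,r1:Add1,r2:Mul1,r3:Add2
cycle 14: CDB Add2=98 // r0:49,r1:Add1,r2:Mul1,r3:98
cycle 15: CDB Mul1=459 // r0:49,r1:Add1,r2:459,r3:98
cycle 16: - // r0:49,r1:Add1,r2:459,r3:98
cycle 17: CDB Add1=49 // r0:49,r1:49,r2:459,r3:98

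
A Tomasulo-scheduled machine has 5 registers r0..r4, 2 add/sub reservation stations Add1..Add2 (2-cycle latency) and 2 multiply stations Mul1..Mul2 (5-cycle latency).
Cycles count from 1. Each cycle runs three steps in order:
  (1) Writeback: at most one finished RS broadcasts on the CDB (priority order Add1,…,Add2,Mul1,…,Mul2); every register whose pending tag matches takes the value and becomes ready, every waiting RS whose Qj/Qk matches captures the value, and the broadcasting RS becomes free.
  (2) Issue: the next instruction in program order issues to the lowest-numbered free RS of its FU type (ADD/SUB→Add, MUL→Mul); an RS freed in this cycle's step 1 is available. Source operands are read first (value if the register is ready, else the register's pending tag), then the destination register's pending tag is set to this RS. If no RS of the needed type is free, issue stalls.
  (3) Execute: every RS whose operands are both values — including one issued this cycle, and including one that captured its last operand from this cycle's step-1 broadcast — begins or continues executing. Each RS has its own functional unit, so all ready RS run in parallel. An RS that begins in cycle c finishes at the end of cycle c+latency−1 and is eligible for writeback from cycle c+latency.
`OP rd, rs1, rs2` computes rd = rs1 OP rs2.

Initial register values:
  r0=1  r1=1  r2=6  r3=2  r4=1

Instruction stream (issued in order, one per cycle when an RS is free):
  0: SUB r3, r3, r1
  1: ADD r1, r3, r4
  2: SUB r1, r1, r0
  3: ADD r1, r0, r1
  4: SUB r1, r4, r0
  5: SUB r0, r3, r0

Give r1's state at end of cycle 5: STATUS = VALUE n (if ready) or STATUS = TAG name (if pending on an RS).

STATUS = TAG Add2

c1: issue SUB r3<-Add1 | r0:1,r1:1,r2:6,r3:Add1,r4:1
c2: issue ADD r1<-Add2 | r0:1,r1:Add2,r2:6,r3:Add1,r4:1
c3: CDB Add1=1; issue SUB r1<-Add1 | r0:1,r1:Add1,r2:6,r3:1,r4:1
c4: stall | r0:1,r1:Add1,r2:6,r3:1,r4:1
c5: CDB Add2=2; issue ADD r1<-Add2 | r0:1,r1:Add2,r2:6,r3:1,r4:1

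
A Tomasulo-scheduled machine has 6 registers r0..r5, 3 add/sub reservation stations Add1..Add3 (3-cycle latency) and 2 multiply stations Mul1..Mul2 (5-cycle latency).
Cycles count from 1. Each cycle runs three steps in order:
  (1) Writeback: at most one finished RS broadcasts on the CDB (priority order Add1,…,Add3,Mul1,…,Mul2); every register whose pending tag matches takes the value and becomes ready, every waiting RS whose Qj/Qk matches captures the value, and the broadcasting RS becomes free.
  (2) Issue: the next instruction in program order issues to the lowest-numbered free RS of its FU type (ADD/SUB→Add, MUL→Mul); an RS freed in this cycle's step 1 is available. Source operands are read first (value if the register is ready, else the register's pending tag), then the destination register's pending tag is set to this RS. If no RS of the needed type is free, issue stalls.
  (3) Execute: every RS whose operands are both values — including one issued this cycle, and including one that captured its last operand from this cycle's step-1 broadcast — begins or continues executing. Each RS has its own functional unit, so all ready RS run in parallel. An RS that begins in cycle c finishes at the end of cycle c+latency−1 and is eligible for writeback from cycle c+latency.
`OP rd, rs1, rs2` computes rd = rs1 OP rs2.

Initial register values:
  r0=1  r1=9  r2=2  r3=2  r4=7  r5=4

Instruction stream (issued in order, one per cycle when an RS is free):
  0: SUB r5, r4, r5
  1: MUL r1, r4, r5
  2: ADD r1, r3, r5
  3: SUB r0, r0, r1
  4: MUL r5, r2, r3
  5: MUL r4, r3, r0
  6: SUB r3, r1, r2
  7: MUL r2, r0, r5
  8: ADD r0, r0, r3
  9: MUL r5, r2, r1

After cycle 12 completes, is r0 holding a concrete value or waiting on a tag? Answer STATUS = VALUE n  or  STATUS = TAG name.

STATUS = TAG Add2

  c1: issue SUB r5<-Add1  regs: r0:1,r1:9,r2:2,r3:2,r4:7,r5:Add1
  c2: issue MUL r1<-Mul1  regs: r0:1,r1:Mul1,r2:2,r3:2,r4:7,r5:Add1
  c3: issue ADD r1<-Add2  regs: r0:1,r1:Add2,r2:2,r3:2,r4:7,r5:Add1
  c4: CDB Add1=3; issue SUB r0<-Add1  regs: r0:Add1,r1:Add2,r2:2,r3:2,r4:7,r5:3
  c5: issue MUL r5<-Mul2  regs: r0:Add1,r1:Add2,r2:2,r3:2,r4:7,r5:Mul2
  c6: stall  regs: r0:Add1,r1:Add2,r2:2,r3:2,r4:7,r5:Mul2
  c7: CDB Add2=5; stall  regs: r0:Add1,r1:5,r2:2,r3:2,r4:7,r5:Mul2
  c8: stall  regs: r0:Add1,r1:5,r2:2,r3:2,r4:7,r5:Mul2
  c9: CDB Mul1=21; issue MUL r4<-Mul1  regs: r0:Add1,r1:5,r2:2,r3:2,r4:Mul1,r5:Mul2
  c10: CDB Add1=-4; issue SUB r3<-Add1  regs: r0:-4,r1:5,r2:2,r3:Add1,r4:Mul1,r5:Mul2
  c11: CDB Mul2=4; issue MUL r2<-Mul2  regs: r0:-4,r1:5,r2:Mul2,r3:Add1,r4:Mul1,r5:4
  c12: issue ADD r0<-Add2  regs: r0:Add2,r1:5,r2:Mul2,r3:Add1,r4:Mul1,r5:4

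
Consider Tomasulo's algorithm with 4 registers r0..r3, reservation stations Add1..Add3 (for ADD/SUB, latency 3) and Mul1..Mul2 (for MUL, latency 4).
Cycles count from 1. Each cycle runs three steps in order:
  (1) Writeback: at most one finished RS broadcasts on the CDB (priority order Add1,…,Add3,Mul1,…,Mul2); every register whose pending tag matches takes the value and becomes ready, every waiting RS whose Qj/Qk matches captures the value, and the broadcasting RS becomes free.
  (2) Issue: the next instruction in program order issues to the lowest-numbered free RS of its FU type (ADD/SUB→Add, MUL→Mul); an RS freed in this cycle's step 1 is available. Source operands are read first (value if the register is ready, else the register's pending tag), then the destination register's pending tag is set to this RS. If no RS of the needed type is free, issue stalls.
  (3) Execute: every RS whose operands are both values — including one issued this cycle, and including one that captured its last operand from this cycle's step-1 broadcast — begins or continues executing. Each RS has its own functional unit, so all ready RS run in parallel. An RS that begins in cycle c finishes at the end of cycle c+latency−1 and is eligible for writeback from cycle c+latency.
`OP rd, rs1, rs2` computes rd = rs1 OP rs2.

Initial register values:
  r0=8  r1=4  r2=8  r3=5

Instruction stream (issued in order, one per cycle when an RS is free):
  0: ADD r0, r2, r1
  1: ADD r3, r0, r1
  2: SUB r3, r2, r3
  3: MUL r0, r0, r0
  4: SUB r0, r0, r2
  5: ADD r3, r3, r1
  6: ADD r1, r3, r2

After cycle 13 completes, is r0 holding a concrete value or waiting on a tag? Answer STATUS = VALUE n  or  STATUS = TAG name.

STATUS = VALUE 136

  c1: issue ADD r0<-Add1  regs: r0:Add1,r1:4,r2:8,r3:5
  c2: issue ADD r3<-Add2  regs: r0:Add1,r1:4,r2:8,r3:Add2
  c3: issue SUB r3<-Add3  regs: r0:Add1,r1:4,r2:8,r3:Add3
  c4: CDB Add1=12; issue MUL r0<-Mul1  regs: r0:Mul1,r1:4,r2:8,r3:Add3
  c5: issue SUB r0<-Add1  regs: r0:Add1,r1:4,r2:8,r3:Add3
  c6: stall  regs: r0:Add1,r1:4,r2:8,r3:Add3
  c7: CDB Add2=16; issue ADD r3<-Add2  regs: r0:Add1,r1:4,r2:8,r3:Add2
  c8: CDB Mul1=144; stall  regs: r0:Add1,r1:4,r2:8,r3:Add2
  c9: stall  regs: r0:Add1,r1:4,r2:8,r3:Add2
  c10: CDB Add3=-8; issue ADD r1<-Add3  regs: r0:Add1,r1:Add3,r2:8,r3:Add2
  c11: CDB Add1=136  regs: r0:136,r1:Add3,r2:8,r3:Add2
  c12: -  regs: r0:136,r1:Add3,r2:8,r3:Add2
  c13: CDB Add2=-4  regs: r0:136,r1:Add3,r2:8,r3:-4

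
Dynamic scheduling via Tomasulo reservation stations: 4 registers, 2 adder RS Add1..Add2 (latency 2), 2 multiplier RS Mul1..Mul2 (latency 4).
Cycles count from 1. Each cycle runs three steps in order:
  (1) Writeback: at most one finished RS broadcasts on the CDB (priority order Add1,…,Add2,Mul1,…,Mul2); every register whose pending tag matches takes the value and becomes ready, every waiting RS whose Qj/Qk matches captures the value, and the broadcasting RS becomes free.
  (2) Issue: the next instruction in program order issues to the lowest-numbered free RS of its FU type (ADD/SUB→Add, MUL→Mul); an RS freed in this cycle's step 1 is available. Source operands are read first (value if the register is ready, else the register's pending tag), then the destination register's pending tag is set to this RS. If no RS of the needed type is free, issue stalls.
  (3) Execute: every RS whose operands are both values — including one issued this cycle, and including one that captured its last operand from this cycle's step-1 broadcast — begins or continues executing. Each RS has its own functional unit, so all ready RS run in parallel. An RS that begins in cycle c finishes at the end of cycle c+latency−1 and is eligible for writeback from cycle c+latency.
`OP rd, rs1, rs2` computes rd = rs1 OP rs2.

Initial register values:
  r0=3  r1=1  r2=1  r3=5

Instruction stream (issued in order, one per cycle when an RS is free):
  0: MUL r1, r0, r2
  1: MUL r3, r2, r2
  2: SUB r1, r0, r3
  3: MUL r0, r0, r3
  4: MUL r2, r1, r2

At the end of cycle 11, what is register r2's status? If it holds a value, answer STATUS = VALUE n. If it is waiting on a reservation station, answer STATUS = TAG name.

STATUS = TAG Mul2

c1: issue MUL r1<-Mul1 | r0:3,r1:Mul1,r2:1,r3:5
c2: issue MUL r3<-Mul2 | r0:3,r1:Mul1,r2:1,r3:Mul2
c3: issue SUB r1<-Add1 | r0:3,r1:Add1,r2:1,r3:Mul2
c4: stall | r0:3,r1:Add1,r2:1,r3:Mul2
c5: CDB Mul1=3; issue MUL r0<-Mul1 | r0:Mul1,r1:Add1,r2:1,r3:Mul2
c6: CDB Mul2=1; issue MUL r2<-Mul2 | r0:Mul1,r1:Add1,r2:Mul2,r3:1
c7: - | r0:Mul1,r1:Add1,r2:Mul2,r3:1
c8: CDB Add1=2 | r0:Mul1,r1:2,r2:Mul2,r3:1
c9: - | r0:Mul1,r1:2,r2:Mul2,r3:1
c10: CDB Mul1=3 | r0:3,r1:2,r2:Mul2,r3:1
c11: - | r0:3,r1:2,r2:Mul2,r3:1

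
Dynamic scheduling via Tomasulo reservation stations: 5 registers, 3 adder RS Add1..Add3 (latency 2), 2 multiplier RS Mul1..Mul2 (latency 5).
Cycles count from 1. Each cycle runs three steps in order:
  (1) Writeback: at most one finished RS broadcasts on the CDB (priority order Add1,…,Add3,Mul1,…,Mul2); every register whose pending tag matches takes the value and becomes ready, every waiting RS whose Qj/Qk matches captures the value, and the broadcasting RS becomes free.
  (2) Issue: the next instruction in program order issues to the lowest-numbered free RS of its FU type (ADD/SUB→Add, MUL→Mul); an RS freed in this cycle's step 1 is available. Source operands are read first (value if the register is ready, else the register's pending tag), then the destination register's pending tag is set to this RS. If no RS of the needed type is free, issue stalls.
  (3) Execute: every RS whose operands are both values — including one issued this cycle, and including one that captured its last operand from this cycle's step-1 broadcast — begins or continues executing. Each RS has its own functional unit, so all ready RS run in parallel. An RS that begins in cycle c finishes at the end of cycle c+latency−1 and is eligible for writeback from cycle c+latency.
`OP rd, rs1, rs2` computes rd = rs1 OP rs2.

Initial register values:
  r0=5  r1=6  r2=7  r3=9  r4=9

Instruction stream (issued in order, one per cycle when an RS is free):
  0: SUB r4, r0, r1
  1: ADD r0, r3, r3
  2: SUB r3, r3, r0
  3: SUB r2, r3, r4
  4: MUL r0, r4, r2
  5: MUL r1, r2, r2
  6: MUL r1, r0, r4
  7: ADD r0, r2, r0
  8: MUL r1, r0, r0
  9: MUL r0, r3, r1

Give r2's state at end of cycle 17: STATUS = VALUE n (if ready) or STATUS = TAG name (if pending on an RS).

  c1: issue SUB r4<-Add1  regs: r0:5,r1:6,r2:7,r3:9,r4:Add1
  c2: issue ADD r0<-Add2  regs: r0:Add2,r1:6,r2:7,r3:9,r4:Add1
  c3: CDB Add1=-1; issue SUB r3<-Add1  regs: r0:Add2,r1:6,r2:7,r3:Add1,r4:-1
  c4: CDB Add2=18; issue SUB r2<-Add2  regs: r0:18,r1:6,r2:Add2,r3:Add1,r4:-1
  c5: issue MUL r0<-Mul1  regs: r0:Mul1,r1:6,r2:Add2,r3:Add1,r4:-1
  c6: CDB Add1=-9; issue MUL r1<-Mul2  regs: r0:Mul1,r1:Mul2,r2:Add2,r3:-9,r4:-1
  c7: stall  regs: r0:Mul1,r1:Mul2,r2:Add2,r3:-9,r4:-1
  c8: CDB Add2=-8; stall  regs: r0:Mul1,r1:Mul2,r2:-8,r3:-9,r4:-1
  c9: stall  regs: r0:Mul1,r1:Mul2,r2:-8,r3:-9,r4:-1
  c10: stall  regs: r0:Mul1,r1:Mul2,r2:-8,r3:-9,r4:-1
  c11: stall  regs: r0:Mul1,r1:Mul2,r2:-8,r3:-9,r4:-1
  c12: stall  regs: r0:Mul1,r1:Mul2,r2:-8,r3:-9,r4:-1
  c13: CDB Mul1=8; issue MUL r1<-Mul1  regs: r0:8,r1:Mul1,r2:-8,r3:-9,r4:-1
  c14: CDB Mul2=64; issue ADD r0<-Add1  regs: r0:Add1,r1:Mul1,r2:-8,r3:-9,r4:-1
  c15: issue MUL r1<-Mul2  regs: r0:Add1,r1:Mul2,r2:-8,r3:-9,r4:-1
  c16: CDB Add1=0; stall  regs: r0:0,r1:Mul2,r2:-8,r3:-9,r4:-1
  c17: stall  regs: r0:0,r1:Mul2,r2:-8,r3:-9,r4:-1

STATUS = VALUE -8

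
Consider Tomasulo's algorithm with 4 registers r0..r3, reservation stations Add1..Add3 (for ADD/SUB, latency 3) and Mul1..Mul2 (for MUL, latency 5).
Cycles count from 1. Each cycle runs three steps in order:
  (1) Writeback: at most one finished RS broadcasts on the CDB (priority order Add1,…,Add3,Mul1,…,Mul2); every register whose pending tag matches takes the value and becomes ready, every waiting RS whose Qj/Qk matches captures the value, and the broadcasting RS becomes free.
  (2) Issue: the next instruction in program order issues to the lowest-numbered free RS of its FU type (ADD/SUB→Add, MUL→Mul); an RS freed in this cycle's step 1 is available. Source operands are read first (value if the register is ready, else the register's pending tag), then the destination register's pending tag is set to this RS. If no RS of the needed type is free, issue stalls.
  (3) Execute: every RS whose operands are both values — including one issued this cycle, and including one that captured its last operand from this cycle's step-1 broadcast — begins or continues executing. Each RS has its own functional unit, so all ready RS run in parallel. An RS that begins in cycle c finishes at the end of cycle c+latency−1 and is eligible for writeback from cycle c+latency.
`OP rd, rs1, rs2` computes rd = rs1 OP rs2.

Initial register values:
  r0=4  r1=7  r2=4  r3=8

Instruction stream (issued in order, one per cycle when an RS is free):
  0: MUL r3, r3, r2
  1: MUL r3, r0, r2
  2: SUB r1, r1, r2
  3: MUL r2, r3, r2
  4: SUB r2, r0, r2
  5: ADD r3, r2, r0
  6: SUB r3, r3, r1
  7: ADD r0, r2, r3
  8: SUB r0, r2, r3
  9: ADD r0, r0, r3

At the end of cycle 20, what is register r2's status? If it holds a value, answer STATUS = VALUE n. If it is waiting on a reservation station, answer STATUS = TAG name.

STATUS = VALUE -60

cycle 1: issue MUL r3<-Mul1 // r0:4,r1:7,r2:4,r3:Mul1
cycle 2: issue MUL r3<-Mul2 // r0:4,r1:7,r2:4,r3:Mul2
cycle 3: issue SUB r1<-Add1 // r0:4,r1:Add1,r2:4,r3:Mul2
cycle 4: stall // r0:4,r1:Add1,r2:4,r3:Mul2
cycle 5: stall // r0:4,r1:Add1,r2:4,r3:Mul2
cycle 6: CDB Add1=3; stall // r0:4,r1:3,r2:4,r3:Mul2
cycle 7: CDB Mul1=32; issue MUL r2<-Mul1 // r0:4,r1:3,r2:Mul1,r3:Mul2
cycle 8: CDB Mul2=16; issue SUB r2<-Add1 // r0:4,r1:3,r2:Add1,r3:16
cycle 9: issue ADD r3<-Add2 // r0:4,r1:3,r2:Add1,r3:Add2
cycle 10: issue SUB r3<-Add3 // r0:4,r1:3,r2:Add1,r3:Add3
cycle 11: stall // r0:4,r1:3,r2:Add1,r3:Add3
cycle 12: stall // r0:4,r1:3,r2:Add1,r3:Add3
cycle 13: CDB Mul1=64; stall // r0:4,r1:3,r2:Add1,r3:Add3
cycle 14: stall // r0:4,r1:3,r2:Add1,r3:Add3
cycle 15: stall // r0:4,r1:3,r2:Add1,r3:Add3
cycle 16: CDB Add1=-60; issue ADD r0<-Add1 // r0:Add1,r1:3,r2:-60,r3:Add3
cycle 17: stall // r0:Add1,r1:3,r2:-60,r3:Add3
cycle 18: stall // r0:Add1,r1:3,r2:-60,r3:Add3
cycle 19: CDB Add2=-56; issue SUB r0<-Add2 // r0:Add2,r1:3,r2:-60,r3:Add3
cycle 20: stall // r0:Add2,r1:3,r2:-60,r3:Add3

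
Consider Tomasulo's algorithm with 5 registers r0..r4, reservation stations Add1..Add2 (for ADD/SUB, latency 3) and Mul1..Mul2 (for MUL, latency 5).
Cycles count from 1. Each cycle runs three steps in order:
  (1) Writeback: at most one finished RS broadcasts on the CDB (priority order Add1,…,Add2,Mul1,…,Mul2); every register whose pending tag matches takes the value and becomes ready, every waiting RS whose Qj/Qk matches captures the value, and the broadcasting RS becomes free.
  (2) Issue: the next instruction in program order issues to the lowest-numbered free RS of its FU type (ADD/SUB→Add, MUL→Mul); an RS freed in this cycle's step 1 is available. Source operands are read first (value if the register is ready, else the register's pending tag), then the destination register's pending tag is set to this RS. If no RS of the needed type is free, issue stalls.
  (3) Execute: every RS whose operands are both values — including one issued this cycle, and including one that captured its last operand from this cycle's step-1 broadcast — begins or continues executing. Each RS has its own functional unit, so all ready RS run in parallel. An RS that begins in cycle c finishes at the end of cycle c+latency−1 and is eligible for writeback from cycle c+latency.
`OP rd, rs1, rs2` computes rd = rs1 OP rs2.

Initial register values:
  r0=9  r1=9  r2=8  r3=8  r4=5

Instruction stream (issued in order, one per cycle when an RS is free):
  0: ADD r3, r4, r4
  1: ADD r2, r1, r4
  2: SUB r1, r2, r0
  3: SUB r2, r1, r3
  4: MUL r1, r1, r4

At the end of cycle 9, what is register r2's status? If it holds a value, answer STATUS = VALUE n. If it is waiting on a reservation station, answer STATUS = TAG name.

STATUS = TAG Add2

  c1: issue ADD r3<-Add1  regs: r0:9,r1:9,r2:8,r3:Add1,r4:5
  c2: issue ADD r2<-Add2  regs: r0:9,r1:9,r2:Add2,r3:Add1,r4:5
  c3: stall  regs: r0:9,r1:9,r2:Add2,r3:Add1,r4:5
  c4: CDB Add1=10; issue SUB r1<-Add1  regs: r0:9,r1:Add1,r2:Add2,r3:10,r4:5
  c5: CDB Add2=14; issue SUB r2<-Add2  regs: r0:9,r1:Add1,r2:Add2,r3:10,r4:5
  c6: issue MUL r1<-Mul1  regs: r0:9,r1:Mul1,r2:Add2,r3:10,r4:5
  c7: -  regs: r0:9,r1:Mul1,r2:Add2,r3:10,r4:5
  c8: CDB Add1=5  regs: r0:9,r1:Mul1,r2:Add2,r3:10,r4:5
  c9: -  regs: r0:9,r1:Mul1,r2:Add2,r3:10,r4:5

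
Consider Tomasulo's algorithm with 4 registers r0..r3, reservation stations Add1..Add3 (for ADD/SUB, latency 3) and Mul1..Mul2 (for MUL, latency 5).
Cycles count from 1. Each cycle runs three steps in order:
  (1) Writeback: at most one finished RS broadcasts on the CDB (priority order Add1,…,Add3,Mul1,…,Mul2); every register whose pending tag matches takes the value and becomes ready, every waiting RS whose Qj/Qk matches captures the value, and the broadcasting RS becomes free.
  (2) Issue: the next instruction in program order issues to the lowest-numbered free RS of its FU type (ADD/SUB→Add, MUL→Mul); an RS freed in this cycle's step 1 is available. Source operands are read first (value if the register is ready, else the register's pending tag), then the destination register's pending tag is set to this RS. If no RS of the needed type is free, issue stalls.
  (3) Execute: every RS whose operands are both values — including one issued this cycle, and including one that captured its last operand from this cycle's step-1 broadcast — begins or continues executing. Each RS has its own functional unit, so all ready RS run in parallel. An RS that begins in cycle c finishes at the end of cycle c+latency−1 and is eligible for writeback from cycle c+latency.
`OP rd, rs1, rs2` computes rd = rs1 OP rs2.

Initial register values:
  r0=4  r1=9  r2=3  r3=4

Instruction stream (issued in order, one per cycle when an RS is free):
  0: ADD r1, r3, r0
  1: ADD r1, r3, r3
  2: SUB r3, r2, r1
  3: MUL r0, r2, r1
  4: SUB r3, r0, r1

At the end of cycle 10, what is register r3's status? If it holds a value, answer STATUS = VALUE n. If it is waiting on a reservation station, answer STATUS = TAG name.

STATUS = TAG Add1

  c1: issue ADD r1<-Add1  regs: r0:4,r1:Add1,r2:3,r3:4
  c2: issue ADD r1<-Add2  regs: r0:4,r1:Add2,r2:3,r3:4
  c3: issue SUB r3<-Add3  regs: r0:4,r1:Add2,r2:3,r3:Add3
  c4: CDB Add1=8; issue MUL r0<-Mul1  regs: r0:Mul1,r1:Add2,r2:3,r3:Add3
  c5: CDB Add2=8; issue SUB r3<-Add1  regs: r0:Mul1,r1:8,r2:3,r3:Add1
  c6: -  regs: r0:Mul1,r1:8,r2:3,r3:Add1
  c7: -  regs: r0:Mul1,r1:8,r2:3,r3:Add1
  c8: CDB Add3=-5  regs: r0:Mul1,r1:8,r2:3,r3:Add1
  c9: -  regs: r0:Mul1,r1:8,r2:3,r3:Add1
  c10: CDB Mul1=24  regs: r0:24,r1:8,r2:3,r3:Add1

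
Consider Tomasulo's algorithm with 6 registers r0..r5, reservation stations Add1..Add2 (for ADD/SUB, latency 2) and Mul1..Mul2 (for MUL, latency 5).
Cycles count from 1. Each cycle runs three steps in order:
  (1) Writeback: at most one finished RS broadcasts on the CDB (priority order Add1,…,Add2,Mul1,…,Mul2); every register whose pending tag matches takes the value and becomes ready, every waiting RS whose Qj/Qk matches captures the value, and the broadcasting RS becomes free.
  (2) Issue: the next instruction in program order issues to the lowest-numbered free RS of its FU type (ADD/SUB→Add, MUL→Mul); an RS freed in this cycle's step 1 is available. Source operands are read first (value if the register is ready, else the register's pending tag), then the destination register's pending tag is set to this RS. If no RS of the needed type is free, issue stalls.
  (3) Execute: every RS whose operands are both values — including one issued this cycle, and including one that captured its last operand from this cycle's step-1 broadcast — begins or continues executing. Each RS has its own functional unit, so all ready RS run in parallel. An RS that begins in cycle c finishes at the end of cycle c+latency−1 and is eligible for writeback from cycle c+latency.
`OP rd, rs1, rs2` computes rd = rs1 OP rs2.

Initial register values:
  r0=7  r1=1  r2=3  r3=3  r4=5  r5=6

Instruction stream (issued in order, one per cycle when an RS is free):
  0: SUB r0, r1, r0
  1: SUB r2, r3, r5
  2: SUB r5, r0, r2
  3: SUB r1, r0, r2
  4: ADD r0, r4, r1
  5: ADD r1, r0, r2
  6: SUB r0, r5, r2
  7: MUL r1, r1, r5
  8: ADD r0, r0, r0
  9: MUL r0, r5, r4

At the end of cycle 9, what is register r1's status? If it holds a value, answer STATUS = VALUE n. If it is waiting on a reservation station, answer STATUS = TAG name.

STATUS = TAG Add2

cycle 1: issue SUB r0<-Add1 // r0:Add1,r1:1,r2:3,r3:3,r4:5,r5:6
cycle 2: issue SUB r2<-Add2 // r0:Add1,r1:1,r2:Add2,r3:3,r4:5,r5:6
cycle 3: CDB Add1=-6; issue SUB r5<-Add1 // r0:-6,r1:1,r2:Add2,r3:3,r4:5,r5:Add1
cycle 4: CDB Add2=-3; issue SUB r1<-Add2 // r0:-6,r1:Add2,r2:-3,r3:3,r4:5,r5:Add1
cycle 5: stall // r0:-6,r1:Add2,r2:-3,r3:3,r4:5,r5:Add1
cycle 6: CDB Add1=-3; issue ADD r0<-Add1 // r0:Add1,r1:Add2,r2:-3,r3:3,r4:5,r5:-3
cycle 7: CDB Add2=-3; issue ADD r1<-Add2 // r0:Add1,r1:Add2,r2:-3,r3:3,r4:5,r5:-3
cycle 8: stall // r0:Add1,r1:Add2,r2:-3,r3:3,r4:5,r5:-3
cycle 9: CDB Add1=2; issue SUB r0<-Add1 // r0:Add1,r1:Add2,r2:-3,r3:3,r4:5,r5:-3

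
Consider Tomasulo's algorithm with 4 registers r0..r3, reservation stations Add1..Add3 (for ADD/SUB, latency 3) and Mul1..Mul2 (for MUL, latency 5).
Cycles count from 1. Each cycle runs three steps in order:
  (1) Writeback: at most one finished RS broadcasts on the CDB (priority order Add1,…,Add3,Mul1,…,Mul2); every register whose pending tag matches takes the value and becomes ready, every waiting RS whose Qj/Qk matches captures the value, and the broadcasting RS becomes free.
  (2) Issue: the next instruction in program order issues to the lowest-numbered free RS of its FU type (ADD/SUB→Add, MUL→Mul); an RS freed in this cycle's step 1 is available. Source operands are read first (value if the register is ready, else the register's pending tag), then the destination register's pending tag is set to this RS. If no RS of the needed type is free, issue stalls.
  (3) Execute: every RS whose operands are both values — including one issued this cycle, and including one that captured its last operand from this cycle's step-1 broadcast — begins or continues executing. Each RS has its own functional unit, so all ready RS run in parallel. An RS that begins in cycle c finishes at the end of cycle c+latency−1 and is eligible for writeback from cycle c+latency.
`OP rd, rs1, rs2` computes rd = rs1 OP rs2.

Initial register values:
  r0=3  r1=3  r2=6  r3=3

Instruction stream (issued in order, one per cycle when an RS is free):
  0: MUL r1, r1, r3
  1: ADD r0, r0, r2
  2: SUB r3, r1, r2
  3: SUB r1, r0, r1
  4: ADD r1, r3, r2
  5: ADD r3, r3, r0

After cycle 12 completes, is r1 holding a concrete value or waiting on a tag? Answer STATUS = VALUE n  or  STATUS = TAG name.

STATUS = VALUE 9

cycle 1: issue MUL r1<-Mul1 // r0:3,r1:Mul1,r2:6,r3:3
cycle 2: issue ADD r0<-Add1 // r0:Add1,r1:Mul1,r2:6,r3:3
cycle 3: issue SUB r3<-Add2 // r0:Add1,r1:Mul1,r2:6,r3:Add2
cycle 4: issue SUB r1<-Add3 // r0:Add1,r1:Add3,r2:6,r3:Add2
cycle 5: CDB Add1=9; issue ADD r1<-Add1 // r0:9,r1:Add1,r2:6,r3:Add2
cycle 6: CDB Mul1=9; stall // r0:9,r1:Add1,r2:6,r3:Add2
cycle 7: stall // r0:9,r1:Add1,r2:6,r3:Add2
cycle 8: stall // r0:9,r1:Add1,r2:6,r3:Add2
cycle 9: CDB Add2=3; issue ADD r3<-Add2 // r0:9,r1:Add1,r2:6,r3:Add2
cycle 10: CDB Add3=0 // r0:9,r1:Add1,r2:6,r3:Add2
cycle 11: - // r0:9,r1:Add1,r2:6,r3:Add2
cycle 12: CDB Add1=9 // r0:9,r1:9,r2:6,r3:Add2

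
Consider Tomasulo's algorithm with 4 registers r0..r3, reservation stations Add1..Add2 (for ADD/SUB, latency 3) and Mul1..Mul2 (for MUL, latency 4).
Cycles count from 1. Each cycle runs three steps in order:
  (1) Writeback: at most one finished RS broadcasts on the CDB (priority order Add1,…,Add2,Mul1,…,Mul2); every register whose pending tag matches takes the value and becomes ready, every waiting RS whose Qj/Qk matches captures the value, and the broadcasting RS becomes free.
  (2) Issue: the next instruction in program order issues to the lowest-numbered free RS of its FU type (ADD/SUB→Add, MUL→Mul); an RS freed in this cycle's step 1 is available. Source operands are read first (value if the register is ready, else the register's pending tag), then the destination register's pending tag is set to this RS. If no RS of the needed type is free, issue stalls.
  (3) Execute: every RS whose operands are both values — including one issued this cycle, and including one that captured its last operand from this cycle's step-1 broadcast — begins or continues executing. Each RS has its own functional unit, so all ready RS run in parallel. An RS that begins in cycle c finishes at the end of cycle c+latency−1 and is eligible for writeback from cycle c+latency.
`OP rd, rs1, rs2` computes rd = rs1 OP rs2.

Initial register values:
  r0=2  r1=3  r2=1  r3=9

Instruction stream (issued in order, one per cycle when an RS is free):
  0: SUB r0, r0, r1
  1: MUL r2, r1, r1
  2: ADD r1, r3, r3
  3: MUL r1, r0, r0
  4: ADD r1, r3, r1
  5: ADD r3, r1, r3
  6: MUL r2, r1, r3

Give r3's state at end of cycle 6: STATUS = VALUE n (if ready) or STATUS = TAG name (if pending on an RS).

STATUS = TAG Add2

cycle 1: issue SUB r0<-Add1 // r0:Add1,r1:3,r2:1,r3:9
cycle 2: issue MUL r2<-Mul1 // r0:Add1,r1:3,r2:Mul1,r3:9
cycle 3: issue ADD r1<-Add2 // r0:Add1,r1:Add2,r2:Mul1,r3:9
cycle 4: CDB Add1=-1; issue MUL r1<-Mul2 // r0:-1,r1:Mul2,r2:Mul1,r3:9
cycle 5: issue ADD r1<-Add1 // r0:-1,r1:Add1,r2:Mul1,r3:9
cycle 6: CDB Add2=18; issue ADD r3<-Add2 // r0:-1,r1:Add1,r2:Mul1,r3:Add2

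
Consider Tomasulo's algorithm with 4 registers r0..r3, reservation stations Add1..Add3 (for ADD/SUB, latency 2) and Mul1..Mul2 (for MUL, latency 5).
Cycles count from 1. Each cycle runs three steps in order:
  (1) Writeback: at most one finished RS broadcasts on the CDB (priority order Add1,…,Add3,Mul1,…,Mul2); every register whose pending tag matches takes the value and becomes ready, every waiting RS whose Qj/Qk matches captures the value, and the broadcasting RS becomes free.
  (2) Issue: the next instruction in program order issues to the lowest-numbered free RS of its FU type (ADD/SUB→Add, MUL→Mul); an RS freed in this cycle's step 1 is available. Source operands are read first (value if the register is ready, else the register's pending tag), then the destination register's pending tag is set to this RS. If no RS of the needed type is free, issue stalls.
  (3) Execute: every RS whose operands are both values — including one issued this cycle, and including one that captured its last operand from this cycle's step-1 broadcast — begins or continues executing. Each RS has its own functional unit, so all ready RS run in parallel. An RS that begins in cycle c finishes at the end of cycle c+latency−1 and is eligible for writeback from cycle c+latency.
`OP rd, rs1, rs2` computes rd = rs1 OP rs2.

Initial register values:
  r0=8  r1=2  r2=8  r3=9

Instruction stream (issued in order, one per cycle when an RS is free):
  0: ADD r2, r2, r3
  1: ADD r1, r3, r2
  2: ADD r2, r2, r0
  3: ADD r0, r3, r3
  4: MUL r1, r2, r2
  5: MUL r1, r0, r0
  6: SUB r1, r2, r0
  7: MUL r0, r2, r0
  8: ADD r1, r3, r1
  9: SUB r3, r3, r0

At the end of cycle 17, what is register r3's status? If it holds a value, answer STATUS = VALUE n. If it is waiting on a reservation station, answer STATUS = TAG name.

STATUS = VALUE -441

cycle 1: issue ADD r2<-Add1 // r0:8,r1:2,r2:Add1,r3:9
cycle 2: issue ADD r1<-Add2 // r0:8,r1:Add2,r2:Add1,r3:9
cycle 3: CDB Add1=17; issue ADD r2<-Add1 // r0:8,r1:Add2,r2:Add1,r3:9
cycle 4: issue ADD r0<-Add3 // r0:Add3,r1:Add2,r2:Add1,r3:9
cycle 5: CDB Add1=25; issue MUL r1<-Mul1 // r0:Add3,r1:Mul1,r2:25,r3:9
cycle 6: CDB Add2=26; issue MUL r1<-Mul2 // r0:Add3,r1:Mul2,r2:25,r3:9
cycle 7: CDB Add3=18; issue SUB r1<-Add1 // r0:18,r1:Add1,r2:25,r3:9
cycle 8: stall // r0:18,r1:Add1,r2:25,r3:9
cycle 9: CDB Add1=7; stall // r0:18,r1:7,r2:25,r3:9
cycle 10: CDB Mul1=625; issue MUL r0<-Mul1 // r0:Mul1,r1:7,r2:25,r3:9
cycle 11: issue ADD r1<-Add1 // r0:Mul1,r1:Add1,r2:25,r3:9
cycle 12: CDB Mul2=324; issue SUB r3<-Add2 // r0:Mul1,r1:Add1,r2:25,r3:Add2
cycle 13: CDB Add1=16 // r0:Mul1,r1:16,r2:25,r3:Add2
cycle 14: - // r0:Mul1,r1:16,r2:25,r3:Add2
cycle 15: CDB Mul1=450 // r0:450,r1:16,r2:25,r3:Add2
cycle 16: - // r0:450,r1:16,r2:25,r3:Add2
cycle 17: CDB Add2=-441 // r0:450,r1:16,r2:25,r3:-441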